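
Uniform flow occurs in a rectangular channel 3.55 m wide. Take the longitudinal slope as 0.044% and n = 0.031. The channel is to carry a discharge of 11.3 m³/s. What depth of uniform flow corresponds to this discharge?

y_n = 4.08 m

Manning's equation rearranged: A R^(2/3) = nQ / (1·√S) = 0.031 × 11.3 / (√0.00044) = 16.7.
At y = 3 m: A R^(2/3) = 11.45 — short.
At y = 4.08 m: A R^(2/3) = 16.69 — matches.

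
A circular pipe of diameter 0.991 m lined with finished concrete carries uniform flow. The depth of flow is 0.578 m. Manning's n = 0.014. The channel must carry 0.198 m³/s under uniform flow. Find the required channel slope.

For a circular section of diameter D = 0.991 m at depth y = 0.578 m, the central angle is θ = 2 arccos(1 − 2y/D) = 3.476 rad. Then A = (D²/8)(θ − sin θ) = 0.467 m² and P = Dθ/2 = 1.722 m.
Hydraulic radius R = A/P = 0.467/1.722 = 0.2712 m.
From Manning's equation, S = [nQ / (1 A R^(2/3))]² = [0.014 × 0.198 / (1 × 0.467 × 0.2712^(2/3))]² = 0.000201.

S = 0.000201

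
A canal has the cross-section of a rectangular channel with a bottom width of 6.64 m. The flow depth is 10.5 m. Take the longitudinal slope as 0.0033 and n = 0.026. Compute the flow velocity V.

V = 4.09 m/s

Flow area A = b·y = 6.64 × 10.5 = 69.72 m². Wetted perimeter P = b + 2y = 6.64 + 2×10.5 = 27.64 m.
Hydraulic radius R = A/P = 69.72/27.64 = 2.522 m.
From Manning's equation, V = (1/n) R^(2/3) S^(1/2) = (1/0.026) × 2.522^(2/3) × 0.0033^(1/2) = 4.09 m/s.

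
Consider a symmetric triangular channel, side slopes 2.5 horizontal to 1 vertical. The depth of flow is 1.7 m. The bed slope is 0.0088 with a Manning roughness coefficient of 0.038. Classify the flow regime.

For a triangular section with side slope z = 2.5: A = zy² = 2.5×1.7² = 7.225 m²; P = 2y√(1+z²) = 2×1.7×2.693 = 9.155 m.
Hydraulic radius R = A/P = 7.225/9.155 = 0.7892 m.
V = (1/n) R^(2/3) √S = (1/0.038) × 0.7892^(2/3) × √0.0088 = 2.108 m/s. Hydraulic depth D_h = A/T = 7.225/8.5 = 0.85 m.
Froude number Fr = V/√(g·D_h) = 2.108/√(9.81×0.85) = 0.73, which is less than 1, so the flow is subcritical.

subcritical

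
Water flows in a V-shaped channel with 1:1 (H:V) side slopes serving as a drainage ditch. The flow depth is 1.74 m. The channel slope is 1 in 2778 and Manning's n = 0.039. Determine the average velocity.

For a triangular section with side slope z = 1: A = zy² = 1×1.74² = 3.028 m²; P = 2y√(1+z²) = 2×1.74×1.414 = 4.921 m.
Hydraulic radius R = A/P = 3.028/4.921 = 0.6152 m.
From Manning's equation, V = (1/n) R^(2/3) S^(1/2) = (1/0.039) × 0.6152^(2/3) × 0.00036^(1/2) = 0.352 m/s.

V = 0.352 m/s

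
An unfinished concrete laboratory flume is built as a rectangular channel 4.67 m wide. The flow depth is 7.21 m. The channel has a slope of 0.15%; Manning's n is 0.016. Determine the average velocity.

Flow area A = b·y = 4.67 × 7.21 = 33.67 m². Wetted perimeter P = b + 2y = 4.67 + 2×7.21 = 19.09 m.
Hydraulic radius R = A/P = 33.67/19.09 = 1.764 m.
From Manning's equation, V = (1/n) R^(2/3) S^(1/2) = (1/0.016) × 1.764^(2/3) × 0.0015^(1/2) = 3.53 m/s.

V = 3.53 m/s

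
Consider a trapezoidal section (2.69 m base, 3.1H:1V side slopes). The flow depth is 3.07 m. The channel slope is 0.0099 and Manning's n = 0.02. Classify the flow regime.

supercritical

With bottom width b = 2.69 m and side slope z = 3.1: A = (b + zy)y = (2.69 + 3.1×3.07)×3.07 = 37.48 m²; P = b + 2y√(1+z²) = 2.69 + 2×3.07×3.257 = 22.69 m.
Hydraulic radius R = A/P = 37.48/22.69 = 1.652 m.
V = (1/n) R^(2/3) √S = (1/0.02) × 1.652^(2/3) × √0.0099 = 6.951 m/s. Hydraulic depth D_h = A/T = 37.48/21.72 = 1.725 m.
Froude number Fr = V/√(g·D_h) = 6.951/√(9.81×1.725) = 1.69, which is greater than 1, so the flow is supercritical.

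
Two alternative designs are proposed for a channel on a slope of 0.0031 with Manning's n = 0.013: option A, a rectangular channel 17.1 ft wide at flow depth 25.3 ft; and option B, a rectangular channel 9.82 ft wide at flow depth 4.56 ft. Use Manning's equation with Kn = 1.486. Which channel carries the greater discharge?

channel A

Channel A: Flow area A = b·y = 17.1 × 25.3 = 432.6 ft². Wetted perimeter P = b + 2y = 17.1 + 2×25.3 = 67.7 ft. Hydraulic radius R = A/P = 432.6/67.7 = 6.39 ft. Q_A = (1.486/0.013)·432.6·6.39^(2/3)·√0.0031 = 9482 ft³/s.
Channel B: Flow area A = b·y = 9.82 × 4.56 = 44.78 ft². Wetted perimeter P = b + 2y = 9.82 + 2×4.56 = 18.94 ft. Hydraulic radius R = A/P = 44.78/18.94 = 2.364 ft. Q_B = (1.486/0.013)·44.78·2.364^(2/3)·√0.0031 = 505.8 ft³/s.
Q_A = 9482 ft³/s vs Q_B = 505.8 ft³/s, so channel A carries more.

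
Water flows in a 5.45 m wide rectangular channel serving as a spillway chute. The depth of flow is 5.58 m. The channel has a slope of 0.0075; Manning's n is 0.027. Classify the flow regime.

subcritical

Flow area A = b·y = 5.45 × 5.58 = 30.41 m². Wetted perimeter P = b + 2y = 5.45 + 2×5.58 = 16.61 m.
Hydraulic radius R = A/P = 30.41/16.61 = 1.831 m.
V = (1/n) R^(2/3) √S = (1/0.027) × 1.831^(2/3) × √0.0075 = 4.8 m/s. Hydraulic depth D_h = A/T = 30.41/5.45 = 5.58 m.
Froude number Fr = V/√(g·D_h) = 4.8/√(9.81×5.58) = 0.649, which is less than 1, so the flow is subcritical.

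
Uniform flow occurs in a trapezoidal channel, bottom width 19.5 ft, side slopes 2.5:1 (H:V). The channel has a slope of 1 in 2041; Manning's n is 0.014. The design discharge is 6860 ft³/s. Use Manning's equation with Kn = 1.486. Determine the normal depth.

y_n = 13.7 ft

Manning's equation rearranged: A R^(2/3) = nQ / (1.486·√S) = 0.014 × 6860 / (1.486 × √0.00049) = 2920.
At y = 16.3 ft: A R^(2/3) = 4298 — over.
At y = 13.7 ft: A R^(2/3) = 2920 — close enough.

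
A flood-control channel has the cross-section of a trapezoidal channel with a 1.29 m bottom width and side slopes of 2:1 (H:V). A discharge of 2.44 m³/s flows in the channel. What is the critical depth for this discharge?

At critical depth, Q² T / (g A³) = 1, i.e. A³/T = Q²/g = 2.44²/9.81 = 0.6069.
Try y = 0.587 m: A³/T = 0.8317 — too large.
Try y = 0.464 m: A³/T = 0.3465 — too small.
Try y = 0.54 m: A³/T = 0.6076 — close enough.

y_c = 0.54 m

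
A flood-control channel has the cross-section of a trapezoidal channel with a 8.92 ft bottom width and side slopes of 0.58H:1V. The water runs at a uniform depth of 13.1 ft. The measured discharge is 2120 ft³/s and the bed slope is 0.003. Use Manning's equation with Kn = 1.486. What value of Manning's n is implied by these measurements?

n = 0.0259

With bottom width b = 8.92 ft and side slope z = 0.58: A = (b + zy)y = (8.92 + 0.58×13.1)×13.1 = 216.4 ft²; P = b + 2y√(1+z²) = 8.92 + 2×13.1×1.156 = 39.21 ft.
Hydraulic radius R = A/P = 216.4/39.21 = 5.519 ft.
Rearranging Manning's equation: n = (1.486/Q) A R^(2/3) S^(1/2) = (1.486/2120) × 216.4 × 5.519^(2/3) × √0.003 = 0.0259.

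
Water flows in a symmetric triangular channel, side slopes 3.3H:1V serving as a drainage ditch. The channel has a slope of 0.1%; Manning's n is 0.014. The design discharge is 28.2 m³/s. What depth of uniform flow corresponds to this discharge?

y_n = 1.98 m

Manning's equation rearranged: A R^(2/3) = nQ / (1·√S) = 0.014 × 28.2 / (√0.001) = 12.48.
At y = 2.42 m: A R^(2/3) = 21.31 — high.
At y = 1.59 m: A R^(2/3) = 6.953 — low.
At y = 1.98 m: A R^(2/3) = 12.48 — close enough.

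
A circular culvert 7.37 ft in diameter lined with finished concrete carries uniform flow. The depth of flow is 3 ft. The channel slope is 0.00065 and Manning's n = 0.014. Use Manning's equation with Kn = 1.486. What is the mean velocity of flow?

V = 3.7 ft/s

For a circular section of diameter D = 7.37 ft at depth y = 3 ft, the central angle is θ = 2 arccos(1 − 2y/D) = 2.768 rad. Then A = (D²/8)(θ − sin θ) = 16.31 ft² and P = Dθ/2 = 10.2 ft.
Hydraulic radius R = A/P = 16.31/10.2 = 1.599 ft.
From Manning's equation, V = (1.486/n) R^(2/3) S^(1/2) = (1.486/0.014) × 1.599^(2/3) × 0.00065^(1/2) = 3.7 ft/s.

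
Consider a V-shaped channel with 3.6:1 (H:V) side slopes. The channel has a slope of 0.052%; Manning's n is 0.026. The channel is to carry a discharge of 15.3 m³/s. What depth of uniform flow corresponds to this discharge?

y_n = 2.17 m

Manning's equation rearranged: A R^(2/3) = nQ / (1·√S) = 0.026 × 15.3 / (√0.00052) = 17.44.
Try y = 1.5 m: A R^(2/3) = 6.523 — too small.
Try y = 2.77 m: A R^(2/3) = 33.48 — too large.
Try y = 2.17 m: A R^(2/3) = 17.46 — close enough.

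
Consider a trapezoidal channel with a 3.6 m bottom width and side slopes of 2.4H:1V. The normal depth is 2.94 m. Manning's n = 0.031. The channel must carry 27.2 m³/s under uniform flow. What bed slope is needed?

S = 0.000369

With bottom width b = 3.6 m and side slope z = 2.4: A = (b + zy)y = (3.6 + 2.4×2.94)×2.94 = 31.33 m²; P = b + 2y√(1+z²) = 3.6 + 2×2.94×2.6 = 18.89 m.
Hydraulic radius R = A/P = 31.33/18.89 = 1.659 m.
From Manning's equation, S = [nQ / (1 A R^(2/3))]² = [0.031 × 27.2 / (1 × 31.33 × 1.659^(2/3))]² = 0.000369.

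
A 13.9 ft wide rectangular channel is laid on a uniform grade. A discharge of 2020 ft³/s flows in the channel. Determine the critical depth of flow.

For a rectangular channel, critical depth y_c = (q²/g)^(1/3) where q = Q/b = 2020/13.9 = 145.3 ft²/s.
So y_c = (145.3²/32.2)^(1/3) = 8.69 ft.

y_c = 8.69 ft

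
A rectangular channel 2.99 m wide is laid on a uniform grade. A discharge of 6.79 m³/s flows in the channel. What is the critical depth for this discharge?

For a rectangular channel, critical depth y_c = (q²/g)^(1/3) where q = Q/b = 6.79/2.99 = 2.271 m²/s.
So y_c = (2.271²/9.81)^(1/3) = 0.807 m.

y_c = 0.807 m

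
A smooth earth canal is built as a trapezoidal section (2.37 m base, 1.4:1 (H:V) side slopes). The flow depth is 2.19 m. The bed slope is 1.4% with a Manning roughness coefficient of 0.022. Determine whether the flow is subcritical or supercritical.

With bottom width b = 2.37 m and side slope z = 1.4: A = (b + zy)y = (2.37 + 1.4×2.19)×2.19 = 11.9 m²; P = b + 2y√(1+z²) = 2.37 + 2×2.19×1.72 = 9.906 m.
Hydraulic radius R = A/P = 11.9/9.906 = 1.202 m.
V = (1/n) R^(2/3) √S = (1/0.022) × 1.202^(2/3) × √0.014 = 6.08 m/s. Hydraulic depth D_h = A/T = 11.9/8.502 = 1.4 m.
Froude number Fr = V/√(g·D_h) = 6.08/√(9.81×1.4) = 1.64, which is greater than 1, so the flow is supercritical.

supercritical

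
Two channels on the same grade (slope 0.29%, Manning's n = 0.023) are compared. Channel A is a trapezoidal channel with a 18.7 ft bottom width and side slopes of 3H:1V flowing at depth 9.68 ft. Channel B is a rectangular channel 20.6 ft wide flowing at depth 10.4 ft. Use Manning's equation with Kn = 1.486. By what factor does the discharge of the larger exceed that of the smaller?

2.32

Channel A: With bottom width b = 18.7 ft and side slope z = 3: A = (b + zy)y = (18.7 + 3×9.68)×9.68 = 462.1 ft²; P = b + 2y√(1+z²) = 18.7 + 2×9.68×3.162 = 79.92 ft. Hydraulic radius R = A/P = 462.1/79.92 = 5.782 ft. Q_A = (1.486/0.023)·462.1·5.782^(2/3)·√0.0029 = 5180 ft³/s.
Channel B: Flow area A = b·y = 20.6 × 10.4 = 214.2 ft². Wetted perimeter P = b + 2y = 20.6 + 2×10.4 = 41.4 ft. Hydraulic radius R = A/P = 214.2/41.4 = 5.175 ft. Q_B = (1.486/0.023)·214.2·5.175^(2/3)·√0.0029 = 2230 ft³/s.
The larger discharge is 5180 ft³/s and the smaller is 2230 ft³/s; the ratio is 2.32.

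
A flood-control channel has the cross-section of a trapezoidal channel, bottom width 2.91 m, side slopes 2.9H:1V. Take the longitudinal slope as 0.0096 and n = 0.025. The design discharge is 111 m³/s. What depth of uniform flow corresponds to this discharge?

Manning's equation rearranged: A R^(2/3) = nQ / (1·√S) = 0.025 × 111 / (√0.0096) = 28.32.
At y = 2.91 m: A R^(2/3) = 45 — over.
At y = 1.85 m: A R^(2/3) = 16.05 — short.
At y = 2.38 m: A R^(2/3) = 28.29 — ≈ 28.32.

y_n = 2.38 m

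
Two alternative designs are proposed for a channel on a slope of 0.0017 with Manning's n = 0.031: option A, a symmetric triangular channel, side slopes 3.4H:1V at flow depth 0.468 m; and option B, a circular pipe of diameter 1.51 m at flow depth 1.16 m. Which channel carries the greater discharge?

Channel A: For a triangular section with side slope z = 3.4: A = zy² = 3.4×0.468² = 0.7447 m²; P = 2y√(1+z²) = 2×0.468×3.544 = 3.317 m. Hydraulic radius R = A/P = 0.7447/3.317 = 0.2245 m. Q_A = (1/0.031)·0.7447·0.2245^(2/3)·√0.0017 = 0.3658 m³/s.
Channel B: For a circular section of diameter D = 1.51 m at depth y = 1.16 m, the central angle is θ = 2 arccos(1 − 2y/D) = 4.274 rad. Then A = (D²/8)(θ − sin θ) = 1.476 m² and P = Dθ/2 = 3.227 m. Hydraulic radius R = A/P = 1.476/3.227 = 0.4575 m. Q_B = (1/0.031)·1.476·0.4575^(2/3)·√0.0017 = 1.166 m³/s.
Q_A = 0.3658 m³/s vs Q_B = 1.166 m³/s, so channel B carries more.

channel B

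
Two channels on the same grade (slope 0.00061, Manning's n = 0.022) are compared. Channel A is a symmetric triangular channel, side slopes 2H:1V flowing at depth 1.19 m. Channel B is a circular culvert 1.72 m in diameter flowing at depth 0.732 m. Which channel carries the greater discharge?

Channel A: For a triangular section with side slope z = 2: A = zy² = 2×1.19² = 2.832 m²; P = 2y√(1+z²) = 2×1.19×2.236 = 5.322 m. Hydraulic radius R = A/P = 2.832/5.322 = 0.5322 m. Q_A = (1/0.022)·2.832·0.5322^(2/3)·√0.00061 = 2.088 m³/s.
Channel B: For a circular section of diameter D = 1.72 m at depth y = 0.732 m, the central angle is θ = 2 arccos(1 − 2y/D) = 2.843 rad. Then A = (D²/8)(θ − sin θ) = 0.9424 m² and P = Dθ/2 = 2.445 m. Hydraulic radius R = A/P = 0.9424/2.445 = 0.3855 m. Q_B = (1/0.022)·0.9424·0.3855^(2/3)·√0.00061 = 0.5604 m³/s.
Q_A = 2.088 m³/s vs Q_B = 0.5604 m³/s, so channel A carries more.

channel A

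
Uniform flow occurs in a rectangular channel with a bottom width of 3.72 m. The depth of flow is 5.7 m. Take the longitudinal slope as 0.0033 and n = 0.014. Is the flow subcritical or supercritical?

subcritical

Flow area A = b·y = 3.72 × 5.7 = 21.2 m². Wetted perimeter P = b + 2y = 3.72 + 2×5.7 = 15.12 m.
Hydraulic radius R = A/P = 21.2/15.12 = 1.402 m.
V = (1/n) R^(2/3) √S = (1/0.014) × 1.402^(2/3) × √0.0033 = 5.141 m/s. Hydraulic depth D_h = A/T = 21.2/3.72 = 5.7 m.
Froude number Fr = V/√(g·D_h) = 5.141/√(9.81×5.7) = 0.687, which is less than 1, so the flow is subcritical.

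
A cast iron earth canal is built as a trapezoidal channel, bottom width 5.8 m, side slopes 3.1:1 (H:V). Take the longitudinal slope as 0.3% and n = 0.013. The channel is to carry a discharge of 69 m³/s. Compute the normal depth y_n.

Manning's equation rearranged: A R^(2/3) = nQ / (1·√S) = 0.013 × 69 / (√0.003) = 16.38.
Try y = 1.34 m: A R^(2/3) = 12.6 — short.
Try y = 1.77 m: A R^(2/3) = 21.96 — over.
Try y = 1.53 m: A R^(2/3) = 16.38 — ≈ 16.38.

y_n = 1.53 m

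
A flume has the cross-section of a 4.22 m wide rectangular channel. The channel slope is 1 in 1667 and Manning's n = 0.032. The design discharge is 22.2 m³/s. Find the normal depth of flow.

Manning's equation rearranged: A R^(2/3) = nQ / (1·√S) = 0.032 × 22.2 / (√0.0005999) = 29.
Trying y = 6 m: A R^(2/3) = 34.07 — over.
Trying y = 4.4 m: A R^(2/3) = 23.53 — short.
Trying y = 5.24 m: A R^(2/3) = 29.03 — ≈ 29.

y_n = 5.24 m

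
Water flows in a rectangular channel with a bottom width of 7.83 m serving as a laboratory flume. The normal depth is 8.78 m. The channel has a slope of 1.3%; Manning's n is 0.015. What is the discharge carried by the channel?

Q = 1020 m³/s

Flow area A = b·y = 7.83 × 8.78 = 68.75 m². Wetted perimeter P = b + 2y = 7.83 + 2×8.78 = 25.39 m.
Hydraulic radius R = A/P = 68.75/25.39 = 2.708 m.
Manning's equation: Q = (1/n) A R^(2/3) S^(1/2) = (1/0.015) × 68.75 × 2.708^(2/3) × 0.013^(1/2) = 1020 m³/s.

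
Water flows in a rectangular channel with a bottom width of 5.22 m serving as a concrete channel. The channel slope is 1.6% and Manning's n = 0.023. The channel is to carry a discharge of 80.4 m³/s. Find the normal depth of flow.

y_n = 2.41 m

Manning's equation rearranged: A R^(2/3) = nQ / (1·√S) = 0.023 × 80.4 / (√0.016) = 14.62.
Try y = 1.8 m: A R^(2/3) = 9.801 — short.
Try y = 2.41 m: A R^(2/3) = 14.62 — ≈ 14.62.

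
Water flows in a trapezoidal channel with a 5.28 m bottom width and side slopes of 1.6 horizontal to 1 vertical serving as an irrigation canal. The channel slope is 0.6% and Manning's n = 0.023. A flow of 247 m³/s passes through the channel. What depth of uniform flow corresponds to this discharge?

y_n = 3.81 m

Manning's equation rearranged: A R^(2/3) = nQ / (1·√S) = 0.023 × 247 / (√0.006) = 73.34.
Try y = 4.64 m: A R^(2/3) = 111.1 — over.
Try y = 3.81 m: A R^(2/3) = 73.42 — ≈ 73.34.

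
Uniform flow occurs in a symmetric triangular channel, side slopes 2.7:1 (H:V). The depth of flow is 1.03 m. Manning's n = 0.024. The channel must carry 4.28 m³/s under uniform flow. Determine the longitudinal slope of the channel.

For a triangular section with side slope z = 2.7: A = zy² = 2.7×1.03² = 2.864 m²; P = 2y√(1+z²) = 2×1.03×2.879 = 5.931 m.
Hydraulic radius R = A/P = 2.864/5.931 = 0.4829 m.
From Manning's equation, S = [nQ / (1 A R^(2/3))]² = [0.024 × 4.28 / (1 × 2.864 × 0.4829^(2/3))]² = 0.00339.

S = 0.00339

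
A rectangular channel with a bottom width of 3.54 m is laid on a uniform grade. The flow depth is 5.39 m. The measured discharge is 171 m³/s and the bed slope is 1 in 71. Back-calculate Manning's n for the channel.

Flow area A = b·y = 3.54 × 5.39 = 19.08 m². Wetted perimeter P = b + 2y = 3.54 + 2×5.39 = 14.32 m.
Hydraulic radius R = A/P = 19.08/14.32 = 1.332 m.
Rearranging Manning's equation: n = (1/Q) A R^(2/3) S^(1/2) = (1/171) × 19.08 × 1.332^(2/3) × √0.01408 = 0.016.

n = 0.016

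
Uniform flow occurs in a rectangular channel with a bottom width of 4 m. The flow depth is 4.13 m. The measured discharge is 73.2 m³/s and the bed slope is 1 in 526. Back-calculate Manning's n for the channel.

Flow area A = b·y = 4 × 4.13 = 16.52 m². Wetted perimeter P = b + 2y = 4 + 2×4.13 = 12.26 m.
Hydraulic radius R = A/P = 16.52/12.26 = 1.347 m.
Rearranging Manning's equation: n = (1/Q) A R^(2/3) S^(1/2) = (1/73.2) × 16.52 × 1.347^(2/3) × √0.001901 = 0.012.

n = 0.012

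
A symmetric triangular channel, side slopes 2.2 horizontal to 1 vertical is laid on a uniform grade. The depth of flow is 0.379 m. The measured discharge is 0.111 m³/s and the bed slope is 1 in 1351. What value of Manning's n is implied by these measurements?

n = 0.024

For a triangular section with side slope z = 2.2: A = zy² = 2.2×0.379² = 0.316 m²; P = 2y√(1+z²) = 2×0.379×2.417 = 1.832 m.
Hydraulic radius R = A/P = 0.316/1.832 = 0.1725 m.
Rearranging Manning's equation: n = (1/Q) A R^(2/3) S^(1/2) = (1/0.111) × 0.316 × 0.1725^(2/3) × √0.0007402 = 0.024.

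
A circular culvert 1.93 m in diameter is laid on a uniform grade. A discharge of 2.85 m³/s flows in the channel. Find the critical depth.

At critical depth, Q² T / (g A³) = 1, i.e. A³/T = Q²/g = 2.85²/9.81 = 0.828.
Trying y = 0.912 m: A³/T = 1.307 — too large.
Trying y = 0.569 m: A³/T = 0.2125 — too small.
Trying y = 0.81 m: A³/T = 0.8298 — matches.

y_c = 0.81 m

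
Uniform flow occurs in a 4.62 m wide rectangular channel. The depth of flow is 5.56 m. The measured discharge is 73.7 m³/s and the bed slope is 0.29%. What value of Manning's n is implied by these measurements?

n = 0.026

Flow area A = b·y = 4.62 × 5.56 = 25.69 m². Wetted perimeter P = b + 2y = 4.62 + 2×5.56 = 15.74 m.
Hydraulic radius R = A/P = 25.69/15.74 = 1.632 m.
Rearranging Manning's equation: n = (1/Q) A R^(2/3) S^(1/2) = (1/73.7) × 25.69 × 1.632^(2/3) × √0.0029 = 0.026.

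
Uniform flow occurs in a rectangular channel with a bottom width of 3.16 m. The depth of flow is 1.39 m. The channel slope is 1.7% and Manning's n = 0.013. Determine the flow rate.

Q = 36 m³/s

Flow area A = b·y = 3.16 × 1.39 = 4.392 m². Wetted perimeter P = b + 2y = 3.16 + 2×1.39 = 5.94 m.
Hydraulic radius R = A/P = 4.392/5.94 = 0.7395 m.
Manning's equation: Q = (1/n) A R^(2/3) S^(1/2) = (1/0.013) × 4.392 × 0.7395^(2/3) × 0.017^(1/2) = 36 m³/s.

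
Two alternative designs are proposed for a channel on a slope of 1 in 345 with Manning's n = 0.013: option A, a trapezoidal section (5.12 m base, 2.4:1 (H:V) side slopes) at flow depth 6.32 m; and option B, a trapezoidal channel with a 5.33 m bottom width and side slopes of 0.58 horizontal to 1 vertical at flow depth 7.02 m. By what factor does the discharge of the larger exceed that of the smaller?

Channel A: With bottom width b = 5.12 m and side slope z = 2.4: A = (b + zy)y = (5.12 + 2.4×6.32)×6.32 = 128.2 m²; P = b + 2y√(1+z²) = 5.12 + 2×6.32×2.6 = 37.98 m. Hydraulic radius R = A/P = 128.2/37.98 = 3.376 m. Q_A = (1/0.013)·128.2·3.376^(2/3)·√0.002899 = 1195 m³/s.
Channel B: With bottom width b = 5.33 m and side slope z = 0.58: A = (b + zy)y = (5.33 + 0.58×7.02)×7.02 = 66 m²; P = b + 2y√(1+z²) = 5.33 + 2×7.02×1.156 = 21.56 m. Hydraulic radius R = A/P = 66/21.56 = 3.061 m. Q_B = (1/0.013)·66·3.061^(2/3)·√0.002899 = 576.2 m³/s.
The larger discharge is 1195 m³/s and the smaller is 576.2 m³/s; the ratio is 2.07.

2.07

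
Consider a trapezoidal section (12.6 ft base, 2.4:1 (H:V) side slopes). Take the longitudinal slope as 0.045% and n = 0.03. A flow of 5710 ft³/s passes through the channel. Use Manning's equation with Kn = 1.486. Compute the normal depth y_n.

Manning's equation rearranged: A R^(2/3) = nQ / (1.486·√S) = 0.03 × 5710 / (1.486 × √0.00045) = 5434.
Trying y = 14.3 ft: A R^(2/3) = 2620 — short.
Trying y = 22.7 ft: A R^(2/3) = 7828 — over.
Trying y = 19.5 ft: A R^(2/3) = 5434 — ≈ 5434.

y_n = 19.5 ft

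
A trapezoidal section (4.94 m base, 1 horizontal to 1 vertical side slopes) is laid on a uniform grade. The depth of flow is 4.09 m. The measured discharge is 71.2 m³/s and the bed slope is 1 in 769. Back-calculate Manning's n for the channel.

n = 0.032

With bottom width b = 4.94 m and side slope z = 1: A = (b + zy)y = (4.94 + 1×4.09)×4.09 = 36.93 m²; P = b + 2y√(1+z²) = 4.94 + 2×4.09×1.414 = 16.51 m.
Hydraulic radius R = A/P = 36.93/16.51 = 2.237 m.
Rearranging Manning's equation: n = (1/Q) A R^(2/3) S^(1/2) = (1/71.2) × 36.93 × 2.237^(2/3) × √0.0013 = 0.032.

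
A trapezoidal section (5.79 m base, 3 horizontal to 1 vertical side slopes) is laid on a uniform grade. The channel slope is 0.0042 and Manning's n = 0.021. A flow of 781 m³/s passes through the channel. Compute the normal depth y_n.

Manning's equation rearranged: A R^(2/3) = nQ / (1·√S) = 0.021 × 781 / (√0.0042) = 253.1.
Trying y = 4.44 m: A R^(2/3) = 156.5 — low.
Trying y = 5.47 m: A R^(2/3) = 253 — matches.

y_n = 5.47 m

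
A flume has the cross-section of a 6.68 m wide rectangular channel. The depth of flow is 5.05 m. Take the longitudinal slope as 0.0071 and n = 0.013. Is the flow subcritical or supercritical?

Flow area A = b·y = 6.68 × 5.05 = 33.73 m². Wetted perimeter P = b + 2y = 6.68 + 2×5.05 = 16.78 m.
Hydraulic radius R = A/P = 33.73/16.78 = 2.01 m.
V = (1/n) R^(2/3) √S = (1/0.013) × 2.01^(2/3) × √0.0071 = 10.32 m/s. Hydraulic depth D_h = A/T = 33.73/6.68 = 5.05 m.
Froude number Fr = V/√(g·D_h) = 10.32/√(9.81×5.05) = 1.47, which is greater than 1, so the flow is supercritical.

supercritical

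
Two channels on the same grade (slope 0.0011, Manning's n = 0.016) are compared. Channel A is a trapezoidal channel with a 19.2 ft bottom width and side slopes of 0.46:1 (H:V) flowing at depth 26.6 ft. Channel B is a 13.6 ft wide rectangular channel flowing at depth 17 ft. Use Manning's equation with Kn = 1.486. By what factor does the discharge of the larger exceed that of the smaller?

6.14

Channel A: With bottom width b = 19.2 ft and side slope z = 0.46: A = (b + zy)y = (19.2 + 0.46×26.6)×26.6 = 836.2 ft²; P = b + 2y√(1+z²) = 19.2 + 2×26.6×1.101 = 77.76 ft. Hydraulic radius R = A/P = 836.2/77.76 = 10.75 ft. Q_A = (1.486/0.016)·836.2·10.75^(2/3)·√0.0011 = 12550 ft³/s.
Channel B: Flow area A = b·y = 13.6 × 17 = 231.2 ft². Wetted perimeter P = b + 2y = 13.6 + 2×17 = 47.6 ft. Hydraulic radius R = A/P = 231.2/47.6 = 4.857 ft. Q_B = (1.486/0.016)·231.2·4.857^(2/3)·√0.0011 = 2043 ft³/s.
The larger discharge is 12550 ft³/s and the smaller is 2043 ft³/s; the ratio is 6.14.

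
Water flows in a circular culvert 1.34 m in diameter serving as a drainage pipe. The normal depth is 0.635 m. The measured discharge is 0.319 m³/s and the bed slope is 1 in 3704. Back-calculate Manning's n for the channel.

n = 0.016

For a circular section of diameter D = 1.34 m at depth y = 0.635 m, the central angle is θ = 2 arccos(1 − 2y/D) = 3.037 rad. Then A = (D²/8)(θ − sin θ) = 0.6583 m² and P = Dθ/2 = 2.035 m.
Hydraulic radius R = A/P = 0.6583/2.035 = 0.3235 m.
Rearranging Manning's equation: n = (1/Q) A R^(2/3) S^(1/2) = (1/0.319) × 0.6583 × 0.3235^(2/3) × √0.00027 = 0.016.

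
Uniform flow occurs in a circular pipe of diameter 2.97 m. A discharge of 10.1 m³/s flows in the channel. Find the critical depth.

At critical depth, Q² T / (g A³) = 1, i.e. A³/T = Q²/g = 10.1²/9.81 = 10.4.
Try y = 0.961 m: A³/T = 2.63 — low.
Try y = 1.54 m: A³/T = 16.08 — high.
Try y = 1.37 m: A³/T = 10.28 — ≈ 10.4.

y_c = 1.37 m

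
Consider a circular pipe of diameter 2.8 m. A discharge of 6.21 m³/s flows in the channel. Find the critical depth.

At critical depth, Q² T / (g A³) = 1, i.e. A³/T = Q²/g = 6.21²/9.81 = 3.931.
At y = 1.31 m: A³/T = 8.085 — high.
At y = 1.09 m: A³/T = 3.996 — close enough.

y_c = 1.09 m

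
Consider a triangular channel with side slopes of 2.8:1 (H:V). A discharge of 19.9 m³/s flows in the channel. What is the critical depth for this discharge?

At critical depth, Q² T / (g A³) = 1, i.e. A³/T = Q²/g = 19.9²/9.81 = 40.37.
At y = 1.2 m: A³/T = 9.754 — short.
At y = 1.59 m: A³/T = 39.84 — close enough.

y_c = 1.59 m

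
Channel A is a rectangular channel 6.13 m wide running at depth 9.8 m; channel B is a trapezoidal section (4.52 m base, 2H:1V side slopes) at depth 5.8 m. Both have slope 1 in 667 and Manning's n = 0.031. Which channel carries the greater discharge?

Channel A: Flow area A = b·y = 6.13 × 9.8 = 60.07 m². Wetted perimeter P = b + 2y = 6.13 + 2×9.8 = 25.73 m. Hydraulic radius R = A/P = 60.07/25.73 = 2.335 m. Q_A = (1/0.031)·60.07·2.335^(2/3)·√0.001499 = 132.1 m³/s.
Channel B: With bottom width b = 4.52 m and side slope z = 2: A = (b + zy)y = (4.52 + 2×5.8)×5.8 = 93.5 m²; P = b + 2y√(1+z²) = 4.52 + 2×5.8×2.236 = 30.46 m. Hydraulic radius R = A/P = 93.5/30.46 = 3.07 m. Q_B = (1/0.031)·93.5·3.07^(2/3)·√0.001499 = 246.7 m³/s.
Q_A = 132.1 m³/s vs Q_B = 246.7 m³/s, so channel B carries more.

channel B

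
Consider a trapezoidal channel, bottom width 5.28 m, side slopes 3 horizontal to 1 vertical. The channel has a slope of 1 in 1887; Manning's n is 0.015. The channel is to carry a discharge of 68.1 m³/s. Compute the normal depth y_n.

Manning's equation rearranged: A R^(2/3) = nQ / (1·√S) = 0.015 × 68.1 / (√0.0005299) = 44.37.
At y = 2.24 m: A R^(2/3) = 33.35 — too small.
At y = 2.83 m: A R^(2/3) = 55.1 — too large.
At y = 2.56 m: A R^(2/3) = 44.34 — close enough.

y_n = 2.56 m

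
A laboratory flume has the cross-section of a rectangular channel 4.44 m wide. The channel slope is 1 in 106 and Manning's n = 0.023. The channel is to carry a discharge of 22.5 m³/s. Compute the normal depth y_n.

Manning's equation rearranged: A R^(2/3) = nQ / (1·√S) = 0.023 × 22.5 / (√0.009434) = 5.328.
Try y = 1.68 m: A R^(2/3) = 7.24 — high.
Try y = 1.11 m: A R^(2/3) = 4.032 — low.
Try y = 1.35 m: A R^(2/3) = 5.334 — ≈ 5.328.

y_n = 1.35 m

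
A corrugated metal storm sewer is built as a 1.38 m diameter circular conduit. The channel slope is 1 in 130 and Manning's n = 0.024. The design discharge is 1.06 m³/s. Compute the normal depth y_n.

Manning's equation rearranged: A R^(2/3) = nQ / (1·√S) = 0.024 × 1.06 / (√0.007692) = 0.2901.
Try y = 0.505 m: A R^(2/3) = 0.2103 — low.
Try y = 0.659 m: A R^(2/3) = 0.34 — high.
Try y = 0.602 m: A R^(2/3) = 0.29 — ≈ 0.2901.

y_n = 0.602 m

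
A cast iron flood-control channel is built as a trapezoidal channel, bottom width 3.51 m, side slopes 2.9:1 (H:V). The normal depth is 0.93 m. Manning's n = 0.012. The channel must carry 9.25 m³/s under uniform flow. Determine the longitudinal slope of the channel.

S = 0.00069

With bottom width b = 3.51 m and side slope z = 2.9: A = (b + zy)y = (3.51 + 2.9×0.93)×0.93 = 5.773 m²; P = b + 2y√(1+z²) = 3.51 + 2×0.93×3.068 = 9.216 m.
Hydraulic radius R = A/P = 5.773/9.216 = 0.6264 m.
From Manning's equation, S = [nQ / (1 A R^(2/3))]² = [0.012 × 9.25 / (1 × 5.773 × 0.6264^(2/3))]² = 0.00069.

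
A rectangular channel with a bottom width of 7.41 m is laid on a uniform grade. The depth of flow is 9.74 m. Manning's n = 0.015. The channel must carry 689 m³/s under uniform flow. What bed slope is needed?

S = 0.0055

Flow area A = b·y = 7.41 × 9.74 = 72.17 m². Wetted perimeter P = b + 2y = 7.41 + 2×9.74 = 26.89 m.
Hydraulic radius R = A/P = 72.17/26.89 = 2.684 m.
From Manning's equation, S = [nQ / (1 A R^(2/3))]² = [0.015 × 689 / (1 × 72.17 × 2.684^(2/3))]² = 0.0055.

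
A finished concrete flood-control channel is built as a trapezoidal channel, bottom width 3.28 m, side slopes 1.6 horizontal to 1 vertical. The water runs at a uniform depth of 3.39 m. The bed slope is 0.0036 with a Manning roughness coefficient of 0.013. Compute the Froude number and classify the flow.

supercritical

With bottom width b = 3.28 m and side slope z = 1.6: A = (b + zy)y = (3.28 + 1.6×3.39)×3.39 = 29.51 m²; P = b + 2y√(1+z²) = 3.28 + 2×3.39×1.887 = 16.07 m.
Hydraulic radius R = A/P = 29.51/16.07 = 1.836 m.
V = (1/n) R^(2/3) √S = (1/0.013) × 1.836^(2/3) × √0.0036 = 6.92 m/s. Hydraulic depth D_h = A/T = 29.51/14.13 = 2.089 m.
Froude number Fr = V/√(g·D_h) = 6.92/√(9.81×2.089) = 1.53, which is greater than 1, so the flow is supercritical.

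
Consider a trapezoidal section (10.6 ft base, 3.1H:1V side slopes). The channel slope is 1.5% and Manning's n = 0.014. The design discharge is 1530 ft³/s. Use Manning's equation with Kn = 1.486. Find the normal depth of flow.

Manning's equation rearranged: A R^(2/3) = nQ / (1.486·√S) = 0.014 × 1530 / (1.486 × √0.015) = 117.7.
Trying y = 2.91 ft: A R^(2/3) = 88.56 — too small.
Trying y = 3.35 ft: A R^(2/3) = 117.8 — ≈ 117.7.

y_n = 3.35 ft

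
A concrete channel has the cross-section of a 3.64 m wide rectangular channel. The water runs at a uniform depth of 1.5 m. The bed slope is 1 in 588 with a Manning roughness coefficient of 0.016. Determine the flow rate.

Flow area A = b·y = 3.64 × 1.5 = 5.46 m². Wetted perimeter P = b + 2y = 3.64 + 2×1.5 = 6.64 m.
Hydraulic radius R = A/P = 5.46/6.64 = 0.8223 m.
Manning's equation: Q = (1/n) A R^(2/3) S^(1/2) = (1/0.016) × 5.46 × 0.8223^(2/3) × 0.001701^(1/2) = 12.4 m³/s.

Q = 12.4 m³/s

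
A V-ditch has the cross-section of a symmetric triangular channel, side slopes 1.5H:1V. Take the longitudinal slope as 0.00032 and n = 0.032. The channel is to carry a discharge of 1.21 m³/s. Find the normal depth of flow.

y_n = 1.43 m

Manning's equation rearranged: A R^(2/3) = nQ / (1·√S) = 0.032 × 1.21 / (√0.00032) = 2.165.
Try y = 1.8 m: A R^(2/3) = 4.008 — too large.
Try y = 1.16 m: A R^(2/3) = 1.242 — too small.
Try y = 1.43 m: A R^(2/3) = 2.17 — close enough.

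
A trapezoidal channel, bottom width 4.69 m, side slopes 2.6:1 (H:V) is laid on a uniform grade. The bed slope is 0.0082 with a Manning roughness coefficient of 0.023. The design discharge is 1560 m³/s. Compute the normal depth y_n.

Manning's equation rearranged: A R^(2/3) = nQ / (1·√S) = 0.023 × 1560 / (√0.0082) = 396.2.
At y = 5.96 m: A R^(2/3) = 259.9 — too small.
At y = 7.93 m: A R^(2/3) = 514.7 — too large.
At y = 7.11 m: A R^(2/3) = 395.6 — matches.

y_n = 7.11 m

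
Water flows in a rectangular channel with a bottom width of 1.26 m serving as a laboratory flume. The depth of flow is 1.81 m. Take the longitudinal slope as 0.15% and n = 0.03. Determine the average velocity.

Flow area A = b·y = 1.26 × 1.81 = 2.281 m². Wetted perimeter P = b + 2y = 1.26 + 2×1.81 = 4.88 m.
Hydraulic radius R = A/P = 2.281/4.88 = 0.4673 m.
From Manning's equation, V = (1/n) R^(2/3) S^(1/2) = (1/0.03) × 0.4673^(2/3) × 0.0015^(1/2) = 0.777 m/s.

V = 0.777 m/s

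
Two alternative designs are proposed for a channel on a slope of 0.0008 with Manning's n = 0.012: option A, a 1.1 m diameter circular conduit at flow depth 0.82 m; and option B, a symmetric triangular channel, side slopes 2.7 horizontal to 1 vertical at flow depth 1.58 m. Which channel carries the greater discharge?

Channel A: For a circular section of diameter D = 1.1 m at depth y = 0.82 m, the central angle is θ = 2 arccos(1 − 2y/D) = 4.168 rad. Then A = (D²/8)(θ − sin θ) = 0.7598 m² and P = Dθ/2 = 2.292 m. Hydraulic radius R = A/P = 0.7598/2.292 = 0.3314 m. Q_A = (1/0.012)·0.7598·0.3314^(2/3)·√0.0008 = 0.8577 m³/s.
Channel B: For a triangular section with side slope z = 2.7: A = zy² = 2.7×1.58² = 6.74 m²; P = 2y√(1+z²) = 2×1.58×2.879 = 9.098 m. Hydraulic radius R = A/P = 6.74/9.098 = 0.7408 m. Q_B = (1/0.012)·6.74·0.7408^(2/3)·√0.0008 = 13.01 m³/s.
Q_A = 0.8577 m³/s vs Q_B = 13.01 m³/s, so channel B carries more.

channel B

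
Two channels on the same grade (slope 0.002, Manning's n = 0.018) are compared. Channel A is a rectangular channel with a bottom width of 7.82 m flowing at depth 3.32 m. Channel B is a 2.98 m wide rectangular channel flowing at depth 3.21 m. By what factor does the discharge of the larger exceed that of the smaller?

3.96

Channel A: Flow area A = b·y = 7.82 × 3.32 = 25.96 m². Wetted perimeter P = b + 2y = 7.82 + 2×3.32 = 14.46 m. Hydraulic radius R = A/P = 25.96/14.46 = 1.795 m. Q_A = (1/0.018)·25.96·1.795^(2/3)·√0.002 = 95.29 m³/s.
Channel B: Flow area A = b·y = 2.98 × 3.21 = 9.566 m². Wetted perimeter P = b + 2y = 2.98 + 2×3.21 = 9.4 m. Hydraulic radius R = A/P = 9.566/9.4 = 1.018 m. Q_B = (1/0.018)·9.566·1.018^(2/3)·√0.002 = 24.05 m³/s.
The larger discharge is 95.29 m³/s and the smaller is 24.05 m³/s; the ratio is 3.96.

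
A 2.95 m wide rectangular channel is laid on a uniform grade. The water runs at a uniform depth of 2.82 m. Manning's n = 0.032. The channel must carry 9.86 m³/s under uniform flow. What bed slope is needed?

Flow area A = b·y = 2.95 × 2.82 = 8.319 m². Wetted perimeter P = b + 2y = 2.95 + 2×2.82 = 8.59 m.
Hydraulic radius R = A/P = 8.319/8.59 = 0.9685 m.
From Manning's equation, S = [nQ / (1 A R^(2/3))]² = [0.032 × 9.86 / (1 × 8.319 × 0.9685^(2/3))]² = 0.0015.

S = 0.0015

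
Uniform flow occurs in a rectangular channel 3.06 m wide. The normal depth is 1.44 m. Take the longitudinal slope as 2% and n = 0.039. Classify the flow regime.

subcritical

Flow area A = b·y = 3.06 × 1.44 = 4.406 m². Wetted perimeter P = b + 2y = 3.06 + 2×1.44 = 5.94 m.
Hydraulic radius R = A/P = 4.406/5.94 = 0.7418 m.
V = (1/n) R^(2/3) √S = (1/0.039) × 0.7418^(2/3) × √0.02 = 2.972 m/s. Hydraulic depth D_h = A/T = 4.406/3.06 = 1.44 m.
Froude number Fr = V/√(g·D_h) = 2.972/√(9.81×1.44) = 0.791, which is less than 1, so the flow is subcritical.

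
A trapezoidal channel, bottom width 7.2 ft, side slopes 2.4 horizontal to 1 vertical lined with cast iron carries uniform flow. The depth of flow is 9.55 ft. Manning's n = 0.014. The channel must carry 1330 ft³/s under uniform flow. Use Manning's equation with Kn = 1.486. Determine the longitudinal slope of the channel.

With bottom width b = 7.2 ft and side slope z = 2.4: A = (b + zy)y = (7.2 + 2.4×9.55)×9.55 = 287.6 ft²; P = b + 2y√(1+z²) = 7.2 + 2×9.55×2.6 = 56.86 ft.
Hydraulic radius R = A/P = 287.6/56.86 = 5.059 ft.
From Manning's equation, S = [nQ / (1.486 A R^(2/3))]² = [0.014 × 1330 / (1.486 × 287.6 × 5.059^(2/3))]² = 0.000219.

S = 0.000219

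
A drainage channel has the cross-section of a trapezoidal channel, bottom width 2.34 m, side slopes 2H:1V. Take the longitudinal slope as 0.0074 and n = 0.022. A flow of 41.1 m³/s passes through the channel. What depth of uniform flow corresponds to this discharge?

Manning's equation rearranged: A R^(2/3) = nQ / (1·√S) = 0.022 × 41.1 / (√0.0074) = 10.51.
Try y = 1.96 m: A R^(2/3) = 13.11 — over.
Try y = 1.28 m: A R^(2/3) = 5.304 — short.
Try y = 1.77 m: A R^(2/3) = 10.51 — close enough.

y_n = 1.77 m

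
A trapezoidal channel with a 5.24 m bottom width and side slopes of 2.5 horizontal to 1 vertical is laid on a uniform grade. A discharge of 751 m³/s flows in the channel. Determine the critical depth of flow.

At critical depth, Q² T / (g A³) = 1, i.e. A³/T = Q²/g = 751²/9.81 = 57490.
Try y = 6.74 m: A³/T = 84760 — over.
Try y = 5.29 m: A³/T = 29410 — short.
Try y = 6.17 m: A³/T = 57430 — matches.

y_c = 6.17 m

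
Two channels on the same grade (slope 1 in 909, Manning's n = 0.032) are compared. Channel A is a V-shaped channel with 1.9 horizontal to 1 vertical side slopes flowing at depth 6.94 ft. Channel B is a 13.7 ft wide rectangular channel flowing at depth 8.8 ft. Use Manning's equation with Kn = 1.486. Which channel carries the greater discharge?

Channel A: For a triangular section with side slope z = 1.9: A = zy² = 1.9×6.94² = 91.51 ft²; P = 2y√(1+z²) = 2×6.94×2.147 = 29.8 ft. Hydraulic radius R = A/P = 91.51/29.8 = 3.071 ft. Q_A = (1.486/0.032)·91.51·3.071^(2/3)·√0.0011 = 297.8 ft³/s.
Channel B: Flow area A = b·y = 13.7 × 8.8 = 120.6 ft². Wetted perimeter P = b + 2y = 13.7 + 2×8.8 = 31.3 ft. Hydraulic radius R = A/P = 120.6/31.3 = 3.852 ft. Q_B = (1.486/0.032)·120.6·3.852^(2/3)·√0.0011 = 456.3 ft³/s.
Q_A = 297.8 ft³/s vs Q_B = 456.3 ft³/s, so channel B carries more.

channel B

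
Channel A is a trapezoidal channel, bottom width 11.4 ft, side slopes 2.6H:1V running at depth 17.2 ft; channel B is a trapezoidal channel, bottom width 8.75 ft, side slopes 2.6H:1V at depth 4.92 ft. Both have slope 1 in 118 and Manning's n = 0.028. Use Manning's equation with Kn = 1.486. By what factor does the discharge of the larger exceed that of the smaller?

Channel A: With bottom width b = 11.4 ft and side slope z = 2.6: A = (b + zy)y = (11.4 + 2.6×17.2)×17.2 = 965.3 ft²; P = b + 2y√(1+z²) = 11.4 + 2×17.2×2.786 = 107.2 ft. Hydraulic radius R = A/P = 965.3/107.2 = 9.002 ft. Q_A = (1.486/0.028)·965.3·9.002^(2/3)·√0.008475 = 20410 ft³/s.
Channel B: With bottom width b = 8.75 ft and side slope z = 2.6: A = (b + zy)y = (8.75 + 2.6×4.92)×4.92 = 106 ft²; P = b + 2y√(1+z²) = 8.75 + 2×4.92×2.786 = 36.16 ft. Hydraulic radius R = A/P = 106/36.16 = 2.931 ft. Q_B = (1.486/0.028)·106·2.931^(2/3)·√0.008475 = 1061 ft³/s.
The larger discharge is 20410 ft³/s and the smaller is 1061 ft³/s; the ratio is 19.2.

19.2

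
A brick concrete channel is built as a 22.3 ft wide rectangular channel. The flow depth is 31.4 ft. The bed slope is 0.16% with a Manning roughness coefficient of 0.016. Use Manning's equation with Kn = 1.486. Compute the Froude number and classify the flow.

subcritical

Flow area A = b·y = 22.3 × 31.4 = 700.2 ft². Wetted perimeter P = b + 2y = 22.3 + 2×31.4 = 85.1 ft.
Hydraulic radius R = A/P = 700.2/85.1 = 8.228 ft.
V = (1.486/n) R^(2/3) √S = (1.486/0.016) × 8.228^(2/3) × √0.0016 = 15.14 ft/s. Hydraulic depth D_h = A/T = 700.2/22.3 = 31.4 ft.
Froude number Fr = V/√(g·D_h) = 15.14/√(32.2×31.4) = 0.476, which is less than 1, so the flow is subcritical.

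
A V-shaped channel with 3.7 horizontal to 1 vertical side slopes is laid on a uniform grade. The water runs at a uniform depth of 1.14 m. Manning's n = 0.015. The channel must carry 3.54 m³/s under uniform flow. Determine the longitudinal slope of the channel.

S = 0.00027

For a triangular section with side slope z = 3.7: A = zy² = 3.7×1.14² = 4.809 m²; P = 2y√(1+z²) = 2×1.14×3.833 = 8.739 m.
Hydraulic radius R = A/P = 4.809/8.739 = 0.5503 m.
From Manning's equation, S = [nQ / (1 A R^(2/3))]² = [0.015 × 3.54 / (1 × 4.809 × 0.5503^(2/3))]² = 0.00027.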